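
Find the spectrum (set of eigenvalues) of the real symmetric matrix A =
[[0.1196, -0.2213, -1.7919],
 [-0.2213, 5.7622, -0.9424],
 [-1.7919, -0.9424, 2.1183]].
sigma(A) ≈ {-1, 3, 6}

A is real symmetric, so its spectrum consists of real eigenvalues. Expanding the characteristic polynomial of the displayed matrix gives
  det(λ I - A) = p(λ) = λ^3 + (-8)λ^2 + (9)λ + (18).
Solving p(λ) = 0 yields eigenvalues ≈ -1, 3, 6. (A is shown rounded to 4 decimals, so these recover the underlying integer eigenvalues to within that precision.)
Verification: the trace of A = 8 equals the sum of eigenvalues 8, and det(A) ≈ -17.9994 matches the eigenvalue product -18.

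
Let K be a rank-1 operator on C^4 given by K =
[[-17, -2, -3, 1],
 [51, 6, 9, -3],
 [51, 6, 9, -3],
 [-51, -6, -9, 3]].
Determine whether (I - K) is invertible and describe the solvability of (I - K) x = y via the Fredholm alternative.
(I - K) is singular (det(I - K) = 0, i.e. 1 ∈ sigma(K)). (I - K) x = y is solvable iff y ⊥ ker((I - K)^*) = span{(-17, -2, -3, 1)}, i.e. iff -17y_1 - 2y_2 - 3y_3 + y_4 = 0. When solvable, the solutions are x = y + c·(1, -3, -3, 3), c arbitrary (ker(I - K) = span{(1, -3, -3, 3)}, dimension 1).

K has rank 1, so it is an outer product K = u v^T: every row of K is a multiple of one row vector. Reading off the entries, u = (1, -3, -3, 3) and v = (-17, -2, -3, 1) (row i of K equals u_i·v^T). A rank-one matrix u v^T satisfies K u = u (v·u) and kills the (3)-dimensional subspace v^⊥, so its characteristic polynomial is lambda^3 (lambda - v·u) with v·u = tr K = 1. Hence the eigenvalues of I - K are 1 (multiplicity 3) and 1 - (1) = 0, so det(I - K) = 0. (Direct check: I - K =
[[18, 2, 3, -1],
 [-51, -5, -9, 3],
 [-51, -6, -8, 3],
 [51, 6, 9, -2]]
has determinant 0.) So 1 is an eigenvalue of K and (I - K) is not invertible. The finite-dimensional Fredholm alternative says: either (I - K) is invertible, or ker(I - K) ≠ {0} and then range(I - K) = ker((I - K)^*)^⊥, with dim ker(I - K) = dim ker((I - K)^*). We are in the second case, so we need both kernels. Kernel of I - K: (I - K) u = u - u (v·u) = u - u = 0, so ker(I - K) = span{u} = span{(1, -3, -3, 3)} (it is exactly 1-dimensional because rank(I - K) = 3). Kernel of the adjoint: K is real, so (I - K)^* = I - K^T = I - v u^T, and (I - v u^T) v = v - v (u·v) = 0; hence ker((I - K)^*) = span{v} = span{(-17, -2, -3, 1)}. Therefore (I - K) x = y is solvable iff <y, v> = 0, i.e. iff -17y_1 - 2y_2 - 3y_3 + y_4 = 0. When this holds, K y = u (v·y) = 0, so (I - K) y = y and x = y is a particular solution; the full solution set is the line x = y + c·u = y + c·(1, -3, -3, 3), c ∈ C.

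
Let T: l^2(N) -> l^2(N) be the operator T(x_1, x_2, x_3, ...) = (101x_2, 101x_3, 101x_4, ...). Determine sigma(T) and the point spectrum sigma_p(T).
sigma(T) = closed disk {z in C : |z| ≤ 101}; sigma_p(T) = open disk {z in C : |z| < 101}

Note T = 101·V where V is the unit left shift (V x)_k = x_{k+1}; so sigma(T) = 101·sigma(V) and ||T|| = 101||V||. ||T x||^2 = 10201sum_{k≥2} |x_k|^2 ≤ 10201||x||^2, with equality on {x : x_1 = 0}, so ||T|| = 101. For any lambda with |lambda| < 101, set r = lambda/101 (|r| < 1); the vector x = (1, r, r^2, ...) is in l^2 and satisfies T x = 101(r, r^2, ...) = lambda x, so lambda is an eigenvalue. On the boundary |lambda| = 101 the geometric series diverges, so no l^2 eigenvector exists, but these lambda lie in the approximate point spectrum. Hence sigma(T) is the closed disk of radius 101 and sigma_p(T) is the open disk.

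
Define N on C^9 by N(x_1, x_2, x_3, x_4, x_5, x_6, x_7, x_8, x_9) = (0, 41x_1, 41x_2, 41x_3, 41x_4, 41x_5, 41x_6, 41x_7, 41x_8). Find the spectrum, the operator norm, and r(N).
sigma(N) = {0}; ||N|| = 41; r(N) = 0. (N is nilpotent with N^9 = 0.)

On C^9, N is a strictly lower-triangular matrix with 41 on the subdiagonal and zeros elsewhere, so its characteristic polynomial is lambda^9 and every eigenvalue is 0: sigma(N) = {0}. For the operator norm, N e_i = 41e_{i+1} for i = 1, ..., 8 and N e_9 = 0, so the singular values of N are 41 (with multiplicity 8) and 0; hence ||N|| = 41. The spectral radius r(N) = max|lambda| = 0. Note ||N|| > r(N) — characteristic of non-normal nilpotent operators. Indeed N^9 = 0.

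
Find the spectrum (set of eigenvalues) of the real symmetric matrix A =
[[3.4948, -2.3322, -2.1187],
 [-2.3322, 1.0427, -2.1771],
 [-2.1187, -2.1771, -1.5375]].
sigma(A) ≈ {-4, 2, 5}

A is real symmetric, so its spectrum consists of real eigenvalues. Expanding the characteristic polynomial of the displayed matrix gives
  det(λ I - A) = p(λ) = λ^3 + (-3)λ^2 + (-18)λ + (40).
Solving p(λ) = 0 yields eigenvalues ≈ -4, 2, 5. (A is shown rounded to 4 decimals, so these recover the underlying integer eigenvalues to within that precision.)
Verification: the trace of A = 3 equals the sum of eigenvalues 3, and det(A) ≈ -40.0002 matches the eigenvalue product -40.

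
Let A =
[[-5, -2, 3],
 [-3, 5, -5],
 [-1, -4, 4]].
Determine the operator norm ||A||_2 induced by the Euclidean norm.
||A||_2 ≈ 9.7288 (= sqrt(largest eigenvalue of A^T A))

||A||_2 = sigma_max(A) = sqrt(lambda_max(A^T A)). Form the symmetric matrix M = A^T A =
[[35, -1, -4],
 [-1, 45, -47],
 [-4, -47, 50]].
Its characteristic polynomial (trace, sum of principal 2x2 minors, determinant of M give the coefficients) is
  p(λ) = det(λ I - M) = λ^3 - 130λ^2 + 3349λ - 289.
No integer candidate from the rational root theorem (±divisors of 289) is a root, so the roots are irrational. The cubic discriminant is Δ = 39022974377 > 0, so there are three distinct real roots. p(0) = -289 and p(1) = 2931 have opposite signs, so a root lies in (0, 1); Newton's method refines it to λ ≈ 0.0866. p(35) = 551 and p(36) = -1549 have opposite signs, so a root lies in (35, 36); Newton's method refines it to λ ≈ 35.2646. p(94) = -3579 and p(95) = 1991 have opposite signs, so a root lies in (94, 95); Newton's method refines it to λ ≈ 94.6488. Check (Vieta): the three roots sum to 130, matching tr M = 130.
So the eigenvalues of A^T A are ≈ 0.0866, 35.2646, 94.6488 (all ≥ 0, as they must be for A^T A). The largest is λ_max ≈ 94.6488, hence ||A||_2 = sqrt(λ_max) ≈ 9.7288.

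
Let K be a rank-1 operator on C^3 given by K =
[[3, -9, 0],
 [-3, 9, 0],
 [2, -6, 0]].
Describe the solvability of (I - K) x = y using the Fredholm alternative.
(I - K) is invertible (det(I - K) = -11 ≠ 0), so for every y in C^3 the equation (I - K) x = y has a unique solution.

K has rank 1, so it is an outer product K = u v^T: every row of K is a multiple of one row vector. Reading off the entries, u = (-3, 3, -2) and v = (-1, 3, 0) (row i of K equals u_i·v^T). A rank-one matrix u v^T satisfies K u = u (v·u) and kills the (2)-dimensional subspace v^⊥, so its characteristic polynomial is lambda^2 (lambda - v·u) with v·u = tr K = 12. Hence the eigenvalues of I - K are 1 (multiplicity 2) and 1 - (12) = -11, so det(I - K) = -11. (Direct check: I - K =
[[-2, 9, 0],
 [3, -8, 0],
 [-2, 6, 1]]
has determinant -11.) The finite-dimensional Fredholm alternative says: either (I - K) is invertible, or ker(I - K) ≠ {0} and then range(I - K) = ker((I - K)^*)^⊥, with dim ker(I - K) = dim ker((I - K)^*). Since det(I - K) ≠ 0, 1 is not an eigenvalue of K and ker(I - K) = {0}, so we are in the first case: for every y there is a unique x = (I - K)^(-1) y. Explicitly, by the Sherman–Morrison formula, (I - u v^T)^(-1) = I + u v^T/(1 - v·u), i.e. (I - K)^(-1) = I + K/(-11).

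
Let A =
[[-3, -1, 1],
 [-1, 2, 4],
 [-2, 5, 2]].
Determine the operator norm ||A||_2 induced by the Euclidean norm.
||A||_2 ≈ 6.9753 (= sqrt(largest eigenvalue of A^T A))

||A||_2 = sigma_max(A) = sqrt(lambda_max(A^T A)). Form the symmetric matrix M = A^T A =
[[14, -9, -11],
 [-9, 30, 17],
 [-11, 17, 21]].
Its characteristic polynomial (trace, sum of principal 2x2 minors, determinant of M give the coefficients) is
  p(λ) = det(λ I - M) = λ^3 - 65λ^2 + 853λ - 2809.
No integer candidate from the rational root theorem (±divisors of 2809) is a root, so the roots are irrational. The cubic discriminant is Δ = 96226720 > 0, so there are three distinct real roots. p(5) = -44 and p(6) = 185 have opposite signs, so a root lies in (5, 6); Newton's method refines it to λ ≈ 5.163. p(11) = 40 and p(12) = -205 have opposite signs, so a root lies in (11, 12); Newton's method refines it to λ ≈ 11.182. p(48) = -1033 and p(49) = 572 have opposite signs, so a root lies in (48, 49); Newton's method refines it to λ ≈ 48.655. Check (Vieta): the three roots sum to 65, matching tr M = 65.
So the eigenvalues of A^T A are ≈ 5.163, 11.182, 48.655 (all ≥ 0, as they must be for A^T A). The largest is λ_max ≈ 48.655, hence ||A||_2 = sqrt(λ_max) ≈ 6.9753.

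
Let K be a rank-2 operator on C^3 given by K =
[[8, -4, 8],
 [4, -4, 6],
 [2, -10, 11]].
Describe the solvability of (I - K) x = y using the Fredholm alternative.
(I - K) is invertible (det(I - K) = 58 ≠ 0), so for every y in C^3 the equation (I - K) x = y has a unique solution.

K has rank 2 and factors as K = U V^T = u1 v1^T + u2 v2^T with u1 = (1, 0, -2), v1 = (2, 2, -1), u2 = (-3, -2, -3), v2 = (-2, 2, -3) (multiplying out reproduces the displayed K). The nonzero eigenvalues of U V^T coincide with those of the 2 x 2 matrix G = V^T U = [[v1·u1, v1·u2], [v2·u1, v2·u2]] = [[4, -7], [4, 11]], and by the Sylvester determinant identity det(I_3 - U V^T) = det(I_2 - V^T U) = det([[-3, 7], [-4, -10]]) = (-3)(-10) - (7)(-4) = 58. (Direct check: I - K =
[[-7, 4, -8],
 [-4, 5, -6],
 [-2, 10, -10]]
has determinant 58.) The finite-dimensional Fredholm alternative says: either (I - K) is invertible, or ker(I - K) ≠ {0} and then range(I - K) = ker((I - K)^*)^⊥, with dim ker(I - K) = dim ker((I - K)^*). Since det(I - K) ≠ 0, 1 is not an eigenvalue of K and ker(I - K) = {0}, so we are in the first case: for every y there is a unique x = (I - K)^(-1) y. (Explicitly, by the Woodbury identity, (I - U V^T)^(-1) = I + U (I_2 - G)^(-1) V^T.)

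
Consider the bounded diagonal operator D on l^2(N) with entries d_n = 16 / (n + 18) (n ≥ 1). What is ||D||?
||D|| = 16/19 (attained at n = 1)

For D diagonal, ||D|| = sup_n |d_n| = sup_n 16/(n + 18). This is positive and strictly decreasing in n, so the supremum is attained at n = 1: d_1 = 16/(1 + 18) = 16/19. Hence ||D|| = 16/19.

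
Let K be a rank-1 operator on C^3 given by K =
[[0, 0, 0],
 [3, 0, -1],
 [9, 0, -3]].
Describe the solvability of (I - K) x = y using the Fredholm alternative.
(I - K) is invertible (det(I - K) = 4 ≠ 0), so for every y in C^3 the equation (I - K) x = y has a unique solution.

K has rank 1, so it is an outer product K = u v^T: every row of K is a multiple of one row vector. Reading off the entries, u = (0, -1, -3) and v = (-3, 0, 1) (row i of K equals u_i·v^T). A rank-one matrix u v^T satisfies K u = u (v·u) and kills the (2)-dimensional subspace v^⊥, so its characteristic polynomial is lambda^2 (lambda - v·u) with v·u = tr K = -3. Hence the eigenvalues of I - K are 1 (multiplicity 2) and 1 - (-3) = 4, so det(I - K) = 4. (Direct check: I - K =
[[1, 0, 0],
 [-3, 1, 1],
 [-9, 0, 4]]
has determinant 4.) The finite-dimensional Fredholm alternative says: either (I - K) is invertible, or ker(I - K) ≠ {0} and then range(I - K) = ker((I - K)^*)^⊥, with dim ker(I - K) = dim ker((I - K)^*). Since det(I - K) ≠ 0, 1 is not an eigenvalue of K and ker(I - K) = {0}, so we are in the first case: for every y there is a unique x = (I - K)^(-1) y. Explicitly, by the Sherman–Morrison formula, (I - u v^T)^(-1) = I + u v^T/(1 - v·u), i.e. (I - K)^(-1) = I + K/(4).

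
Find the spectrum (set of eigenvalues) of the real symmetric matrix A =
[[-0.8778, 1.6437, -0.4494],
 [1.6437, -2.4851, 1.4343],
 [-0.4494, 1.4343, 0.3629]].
sigma(A) ≈ {-4, 0, 1}

A is real symmetric, so its spectrum consists of real eigenvalues. Expanding the characteristic polynomial of the displayed matrix gives
  det(λ I - A) = p(λ) = λ^3 + (3)λ^2 + (-4)λ + (0).
Solving p(λ) = 0 yields eigenvalues ≈ -4, 0, 1. (A is shown rounded to 4 decimals, so these recover the underlying integer eigenvalues to within that precision.)
Verification: the trace of A = -3 equals the sum of eigenvalues -3, and det(A) ≈ -0.0001 matches the eigenvalue product 0.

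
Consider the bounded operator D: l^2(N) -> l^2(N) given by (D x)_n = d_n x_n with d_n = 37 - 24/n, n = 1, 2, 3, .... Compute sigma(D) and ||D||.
sigma(D) = {37 - 24/n : n ≥ 1} ∪ {37}; ||D|| = 37

A bounded diagonal operator on l^2 with diagonal entries d_n has spectrum equal to the closure of {d_n : n ≥ 1}: every d_n is an eigenvalue (with eigenvector e_n), so {d_n} ⊂ sigma(D); the spectrum is closed, so its closure is too; and for lambda not in the closure, (D - lambda I) has bounded inverse (the diagonal entries 1/(d_n - lambda) are bounded). For our sequence d_n = 37 - 24/n, n = 1, 2, 3, ...:
  - {d_n} = {37 - 24/n : n ≥ 1}; the only limit point is 37
  - closure = {37 - 24/n : n ≥ 1} ∪ {37}
For the norm: a diagonal operator has ||D|| = sup_n |d_n|. Here d_n = 37 - 24/n increases monotonically from d_1 = 13 toward 37, with all terms in [13, 37); so sup_n |d_n| = 37 (the supremum is the limit, not attained). So ||D|| = 37.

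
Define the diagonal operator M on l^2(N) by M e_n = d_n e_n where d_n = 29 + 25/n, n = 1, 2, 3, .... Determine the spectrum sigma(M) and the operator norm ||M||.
sigma(M) = {29 + 25/n : n ≥ 1} ∪ {29}; ||M|| = 54

A bounded diagonal operator on l^2 with diagonal entries d_n has spectrum equal to the closure of {d_n : n ≥ 1}: every d_n is an eigenvalue (with eigenvector e_n), so {d_n} ⊂ sigma(M); the spectrum is closed, so its closure is too; and for lambda not in the closure, (M - lambda I) has bounded inverse (the diagonal entries 1/(d_n - lambda) are bounded). For our sequence d_n = 29 + 25/n, n = 1, 2, 3, ...:
  - {d_n} = {29 + 25/n : n ≥ 1}; the only limit point is 29
  - closure = {29 + 25/n : n ≥ 1} ∪ {29}
For the norm: a diagonal operator has ||M|| = sup_n |d_n|. Here d_n = 29 + 25/n is positive and decreasing, so sup_n |d_n| = d_1 = 29 + 25 = 54. So ||M|| = 54.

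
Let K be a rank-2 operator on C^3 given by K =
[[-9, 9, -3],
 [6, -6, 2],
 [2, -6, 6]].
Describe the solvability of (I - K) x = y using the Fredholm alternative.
(I - K) is invertible (det(I - K) = -62 ≠ 0), so for every y in C^3 the equation (I - K) x = y has a unique solution.

K has rank 2 and factors as K = U V^T = u1 v1^T + u2 v2^T with u1 = (3, -2, -2), v1 = (-3, 3, -1), u2 = (0, 0, 2), v2 = (-2, 0, 2) (multiplying out reproduces the displayed K). The nonzero eigenvalues of U V^T coincide with those of the 2 x 2 matrix G = V^T U = [[v1·u1, v1·u2], [v2·u1, v2·u2]] = [[-13, -2], [-10, 4]], and by the Sylvester determinant identity det(I_3 - U V^T) = det(I_2 - V^T U) = det([[14, 2], [10, -3]]) = (14)(-3) - (2)(10) = -62. (Direct check: I - K =
[[10, -9, 3],
 [-6, 7, -2],
 [-2, 6, -5]]
has determinant -62.) The finite-dimensional Fredholm alternative says: either (I - K) is invertible, or ker(I - K) ≠ {0} and then range(I - K) = ker((I - K)^*)^⊥, with dim ker(I - K) = dim ker((I - K)^*). Since det(I - K) ≠ 0, 1 is not an eigenvalue of K and ker(I - K) = {0}, so we are in the first case: for every y there is a unique x = (I - K)^(-1) y. (Explicitly, by the Woodbury identity, (I - U V^T)^(-1) = I + U (I_2 - G)^(-1) V^T.)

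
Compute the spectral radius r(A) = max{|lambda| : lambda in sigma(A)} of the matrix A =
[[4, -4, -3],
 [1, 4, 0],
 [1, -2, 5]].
r(A) ≈ 5.341

The eigenvalues of A are the roots of its characteristic polynomial. With M = A (coefficients from the trace, the sum of principal 2x2 minors, and det A):
  p(λ) = det(λ I - M) = λ^3 - 13λ^2 + 63λ - 118.
No integer candidate from the rational root theorem (±divisors of 118) is a root, so the roots are irrational. The cubic discriminant is Δ = -2803 < 0, so there is one real root and a complex-conjugate pair. p(5) = -3 and p(6) = 8 have opposite signs, so a root lies in (5, 6); Newton's method refines it to λ ≈ 5.341. Dividing out (λ - (5.341)) leaves approximately λ^2 - 7.659λ + 22.0933. For λ^2 - 7.659λ + 22.0933 the discriminant is -29.7127. It is negative, so the remaining roots are the complex-conjugate pair λ ≈ 3.8295 ± 2.7255i. Their product equals the constant term, so |λ|^2 ≈ 22.0933 and |λ| ≈ 4.7004.
Thus the eigenvalues (to 4 decimals) are 5.341 (modulus 5.341); 3.8295 ± 2.7255i (modulus 4.7004). The spectral radius is the largest modulus: r(A) ≈ 5.341. (Cross-check: r(A) ≤ ||A||_2 ≈ 6.7802; equality holds whenever A is normal, though it can also hold for some non-normal A.)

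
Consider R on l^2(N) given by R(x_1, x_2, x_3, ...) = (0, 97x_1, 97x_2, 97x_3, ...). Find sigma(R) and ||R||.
sigma(R) = closed disk {z in C : |z| ≤ 97}; ||R|| = 97

Note R = 97·U where U is the unit right shift (U x)_k = x_{k-1} (with x_0 := 0); so ||R|| = 97||U|| and sigma(R) = 97·sigma(U). ||R x||^2 = sum_{k≥1} |97x_k|^2 = 9409||x||^2, so ||R|| = 97 and sigma(R) ⊂ {|z| ≤ 97}. For any |lambda| < 97, the equation (R - lambda I) x = 0 forces x_1 = 0, then 97x_k = lambda x_{k+1} ⇒ x = 0, so R has no eigenvalues. But (R - lambda I) is not surjective for |lambda| < 97: solving (R - lambda I) x = e_1 would require x_n proportional to (lambda/97)^(-n), which is not in l^2. So every |lambda| < 97 lies in the residual spectrum. The boundary |lambda| = 97 is in the approximate point spectrum (the spectrum is closed). Hence sigma(R) is the closed disk of radius 97.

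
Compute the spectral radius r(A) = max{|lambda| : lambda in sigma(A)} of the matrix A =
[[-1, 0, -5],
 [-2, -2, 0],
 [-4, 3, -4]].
r(A) ≈ 6.4352

The eigenvalues of A are the roots of its characteristic polynomial. With M = A (coefficients from the trace, the sum of principal 2x2 minors, and det A):
  p(λ) = det(λ I - M) = λ^3 + 7λ^2 - 6λ - 62.
No integer candidate from the rational root theorem (±divisors of 62) is a root, so the roots are irrational. The cubic discriminant is Δ = 30776 > 0, so there are three distinct real roots. p(-7) = -20 and p(-6) = 10 have opposite signs, so a root lies in (-7, -6); Newton's method refines it to λ ≈ -6.4352. p(-4) = 10 and p(-3) = -8 have opposite signs, so a root lies in (-4, -3); Newton's method refines it to λ ≈ -3.3992. p(2) = -38 and p(3) = 10 have opposite signs, so a root lies in (2, 3); Newton's method refines it to λ ≈ 2.8344. Check (Vieta): the three roots sum to -7, matching tr M = -7.
Thus the eigenvalues (to 4 decimals) are -6.4352 (modulus 6.4352); -3.3992 (modulus 3.3992); 2.8344 (modulus 2.8344). The spectral radius is the largest modulus: r(A) ≈ 6.4352. (Cross-check: r(A) ≤ ||A||_2 ≈ 7.668; equality holds whenever A is normal, though it can also hold for some non-normal A.)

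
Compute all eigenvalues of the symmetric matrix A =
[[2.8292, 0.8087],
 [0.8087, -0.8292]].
sigma(A) ≈ {-1, 3}

A is real symmetric, so its spectrum consists of real eigenvalues. Expanding the characteristic polynomial of the displayed matrix gives
  det(λ I - A) = p(λ) = λ^2 + (-2)λ + (-3).
Solving p(λ) = 0 yields eigenvalues ≈ -1, 3. (A is shown rounded to 4 decimals, so these recover the underlying integer eigenvalues to within that precision.)
Verification: the trace of A = 2 equals the sum of eigenvalues 2, and det(A) ≈ -3.0000 matches the eigenvalue product -3.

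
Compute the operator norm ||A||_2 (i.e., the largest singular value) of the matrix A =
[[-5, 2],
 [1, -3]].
||A||_2 = sqrt((39 + sqrt(845))/2) ≈ 5.8339 (= sqrt(largest eigenvalue of A^T A))

||A||_2 = sigma_max(A) = sqrt(lambda_max(A^T A)). Form the symmetric matrix M = A^T A =
[[26, -13],
 [-13, 13]].
Its characteristic polynomial (trace, determinant of M give the coefficients) is
  p(λ) = det(λ I - M) = λ^2 - 39λ + 169.
For λ^2 - 39λ + 169 the discriminant is 845. It is nonnegative but not a perfect square, so the roots are real and irrational: λ = (39 ± sqrt(845))/2 ≈ 34.0344, 4.9656.
So the eigenvalues of A^T A are ≈ 4.9656, 34.0344 (all ≥ 0, as they must be for A^T A). The largest is λ_max = (39 + sqrt(845))/2 ≈ 34.0344, hence ||A||_2 = sqrt(λ_max) = sqrt((39 + sqrt(845))/2) ≈ 5.8339.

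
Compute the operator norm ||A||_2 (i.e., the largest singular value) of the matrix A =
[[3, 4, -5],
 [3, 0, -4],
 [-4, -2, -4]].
||A||_2 ≈ 8.3202 (= sqrt(largest eigenvalue of A^T A))

||A||_2 = sigma_max(A) = sqrt(lambda_max(A^T A)). Form the symmetric matrix M = A^T A =
[[34, 20, -11],
 [20, 20, -12],
 [-11, -12, 57]].
Its characteristic polynomial (trace, sum of principal 2x2 minors, determinant of M give the coefficients) is
  p(λ) = det(λ I - M) = λ^3 - 111λ^2 + 3093λ - 13924.
No integer candidate from the rational root theorem (±divisors of 13924) is a root, so the roots are irrational. The cubic discriminant is Δ = 4153554909 > 0, so there are three distinct real roots. p(5) = -1109 and p(6) = 854 have opposite signs, so a root lies in (5, 6); Newton's method refines it to λ ≈ 5.5531. p(36) = 224 and p(37) = -789 have opposite signs, so a root lies in (36, 37); Newton's method refines it to λ ≈ 36.2214. p(69) = -469 and p(70) = 1686 have opposite signs, so a root lies in (69, 70); Newton's method refines it to λ ≈ 69.2255. Check (Vieta): the three roots sum to 111, matching tr M = 111.
So the eigenvalues of A^T A are ≈ 5.5531, 36.2214, 69.2255 (all ≥ 0, as they must be for A^T A). The largest is λ_max ≈ 69.2255, hence ||A||_2 = sqrt(λ_max) ≈ 8.3202.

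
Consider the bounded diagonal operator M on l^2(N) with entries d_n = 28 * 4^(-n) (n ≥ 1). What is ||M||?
||M|| = 7 (attained at n = 1)

For M diagonal, ||M|| = sup_n |d_n|. The sequence d_n = 28 * 4^(-n) is positive and strictly decreasing (ratio 4^(-1) < 1), so the supremum is d_1 = 28/4 = 7. Hence ||M|| = 7.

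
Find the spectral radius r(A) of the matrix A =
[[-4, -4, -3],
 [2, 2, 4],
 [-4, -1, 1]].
r(A) ≈ 3.7676

The eigenvalues of A are the roots of its characteristic polynomial. With M = A (coefficients from the trace, the sum of principal 2x2 minors, and det A):
  p(λ) = det(λ I - M) = λ^3 + λ^2 - 10λ - 30.
No integer candidate from the rational root theorem (±divisors of 30) is a root, so the roots are irrational. The cubic discriminant is Δ = -14680 < 0, so there is one real root and a complex-conjugate pair. p(3) = -24 and p(4) = 10 have opposite signs, so a root lies in (3, 4); Newton's method refines it to λ ≈ 3.7676. Dividing out (λ - (3.7676)) leaves approximately λ^2 + 4.7676λ + 7.9626. For λ^2 + 4.7676λ + 7.9626 the discriminant is -9.1201. It is negative, so the remaining roots are the complex-conjugate pair λ ≈ -2.3838 ± 1.51i. Their product equals the constant term, so |λ|^2 ≈ 7.9626 and |λ| ≈ 2.8218.
Thus the eigenvalues (to 4 decimals) are 3.7676 (modulus 3.7676); -2.3838 ± 1.51i (modulus 2.8218). The spectral radius is the largest modulus: r(A) ≈ 3.7676. (Cross-check: r(A) ≤ ||A||_2 ≈ 8.2327; equality holds whenever A is normal, though it can also hold for some non-normal A.)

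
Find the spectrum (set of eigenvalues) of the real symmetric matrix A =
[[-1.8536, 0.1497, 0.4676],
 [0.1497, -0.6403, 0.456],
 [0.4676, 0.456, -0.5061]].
sigma(A) ≈ {-2, -1, 0}

A is real symmetric, so its spectrum consists of real eigenvalues. Expanding the characteristic polynomial of the displayed matrix gives
  det(λ I - A) = p(λ) = λ^3 + (3)λ^2 + (2)λ + (0).
Solving p(λ) = 0 yields eigenvalues ≈ -2, -1, 0. (A is shown rounded to 4 decimals, so these recover the underlying integer eigenvalues to within that precision.)
Verification: the trace of A = -3 equals the sum of eigenvalues -3, and det(A) ≈ -0.0001 matches the eigenvalue product 0.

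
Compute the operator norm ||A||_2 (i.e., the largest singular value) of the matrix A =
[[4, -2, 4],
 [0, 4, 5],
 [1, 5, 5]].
||A||_2 ≈ 9.8418 (= sqrt(largest eigenvalue of A^T A))

||A||_2 = sigma_max(A) = sqrt(lambda_max(A^T A)). Form the symmetric matrix M = A^T A =
[[17, -3, 21],
 [-3, 45, 37],
 [21, 37, 66]].
Its characteristic polynomial (trace, sum of principal 2x2 minors, determinant of M give the coefficients) is
  p(λ) = det(λ I - M) = λ^3 - 128λ^2 + 3038λ - 2116.
No integer candidate from the rational root theorem (±divisors of 2116) is a root, so the roots are irrational. The cubic discriminant is Δ = 35998873200 > 0, so there are three distinct real roots. p(0) = -2116 and p(1) = 795 have opposite signs, so a root lies in (0, 1); Newton's method refines it to λ ≈ 0.7181. p(30) = 824 and p(31) = -1155 have opposite signs, so a root lies in (30, 31); Newton's method refines it to λ ≈ 30.4209. p(96) = -5380 and p(97) = 891 have opposite signs, so a root lies in (96, 97); Newton's method refines it to λ ≈ 96.861. Check (Vieta): the three roots sum to 128, matching tr M = 128.
So the eigenvalues of A^T A are ≈ 0.7181, 30.4209, 96.861 (all ≥ 0, as they must be for A^T A). The largest is λ_max ≈ 96.861, hence ||A||_2 = sqrt(λ_max) ≈ 9.8418.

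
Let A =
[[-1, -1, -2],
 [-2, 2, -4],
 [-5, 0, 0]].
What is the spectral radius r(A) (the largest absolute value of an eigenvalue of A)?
r(A) ≈ 4.3435

The eigenvalues of A are the roots of its characteristic polynomial. With M = A (coefficients from the trace, the sum of principal 2x2 minors, and det A):
  p(λ) = det(λ I - M) = λ^3 - λ^2 - 14λ + 40.
No integer candidate from the rational root theorem (±divisors of 40) is a root, so the roots are irrational. The cubic discriminant is Δ = -21788 < 0, so there is one real root and a complex-conjugate pair. p(-5) = -40 and p(-4) = 16 have opposite signs, so a root lies in (-5, -4); Newton's method refines it to λ ≈ -4.3435. Dividing out (λ - (-4.3435)) leaves approximately λ^2 - 5.3435λ + 9.2092. For λ^2 - 5.3435λ + 9.2092 the discriminant is -8.2842. It is negative, so the remaining roots are the complex-conjugate pair λ ≈ 2.6717 ± 1.4391i. Their product equals the constant term, so |λ|^2 ≈ 9.2092 and |λ| ≈ 3.0347.
Thus the eigenvalues (to 4 decimals) are -4.3435 (modulus 4.3435); 2.6717 ± 1.4391i (modulus 3.0347). The spectral radius is the largest modulus: r(A) ≈ 4.3435. (Cross-check: r(A) ≤ ||A||_2 ≈ 6.0999; equality holds whenever A is normal, though it can also hold for some non-normal A.)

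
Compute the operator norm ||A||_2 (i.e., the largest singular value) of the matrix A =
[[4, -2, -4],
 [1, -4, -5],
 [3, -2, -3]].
||A||_2 = sqrt((92 + sqrt(8432))/2) ≈ 9.5871 (= sqrt(largest eigenvalue of A^T A))

||A||_2 = sigma_max(A) = sqrt(lambda_max(A^T A)). Form the symmetric matrix M = A^T A =
[[26, -18, -30],
 [-18, 24, 34],
 [-30, 34, 50]].
Its characteristic polynomial (trace, sum of principal 2x2 minors, determinant of M give the coefficients) is
  p(λ) = det(λ I - M) = λ^3 - 100λ^2 + 744λ - 64.
By the rational root theorem any rational root is an integer divisor of 64. Testing λ = 8: p(8) = 512 - 6400 + 5952 - 64 = 0, so λ = 8 is a root. Dividing out (λ - 8) leaves p(λ) = (λ - 8)(λ^2 - 92λ + 8). For λ^2 - 92λ + 8 the discriminant is 8432. It is nonnegative but not a perfect square, so the roots are real and irrational: λ = (92 ± sqrt(8432))/2 ≈ 91.913, 0.087.
So the eigenvalues of A^T A are ≈ 0.087, 8, 91.913 (all ≥ 0, as they must be for A^T A). The largest is λ_max = (92 + sqrt(8432))/2 ≈ 91.913, hence ||A||_2 = sqrt(λ_max) = sqrt((92 + sqrt(8432))/2) ≈ 9.5871.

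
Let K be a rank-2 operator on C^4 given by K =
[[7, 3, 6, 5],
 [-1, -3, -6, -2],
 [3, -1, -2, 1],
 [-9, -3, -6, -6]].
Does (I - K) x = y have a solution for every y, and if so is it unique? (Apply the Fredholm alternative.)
(I - K) is invertible (det(I - K) = -12 ≠ 0), so for every y in C^4 the equation (I - K) x = y has a unique solution.

K has rank 2 and factors as K = U V^T = u1 v1^T + u2 v2^T with u1 = (-3, 3, 1, 3), v1 = (-1, -1, -2, -1), u2 = (-2, -1, -2, 3), v2 = (-2, 0, 0, -1) (multiplying out reproduces the displayed K). The nonzero eigenvalues of U V^T coincide with those of the 2 x 2 matrix G = V^T U = [[v1·u1, v1·u2], [v2·u1, v2·u2]] = [[-5, 4], [3, 1]], and by the Sylvester determinant identity det(I_4 - U V^T) = det(I_2 - V^T U) = det([[6, -4], [-3, 0]]) = (6)(0) - (-4)(-3) = -12. (Direct check: I - K =
[[-6, -3, -6, -5],
 [1, 4, 6, 2],
 [-3, 1, 3, -1],
 [9, 3, 6, 7]]
has determinant -12.) The finite-dimensional Fredholm alternative says: either (I - K) is invertible, or ker(I - K) ≠ {0} and then range(I - K) = ker((I - K)^*)^⊥, with dim ker(I - K) = dim ker((I - K)^*). Since det(I - K) ≠ 0, 1 is not an eigenvalue of K and ker(I - K) = {0}, so we are in the first case: for every y there is a unique x = (I - K)^(-1) y. (Explicitly, by the Woodbury identity, (I - U V^T)^(-1) = I + U (I_2 - G)^(-1) V^T.)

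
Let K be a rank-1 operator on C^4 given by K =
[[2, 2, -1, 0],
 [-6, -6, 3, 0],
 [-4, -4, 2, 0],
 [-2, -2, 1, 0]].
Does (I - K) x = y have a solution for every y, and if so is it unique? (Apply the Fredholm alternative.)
(I - K) is invertible (det(I - K) = 3 ≠ 0), so for every y in C^4 the equation (I - K) x = y has a unique solution.

K has rank 1, so it is an outer product K = u v^T: every row of K is a multiple of one row vector. Reading off the entries, u = (1, -3, -2, -1) and v = (2, 2, -1, 0) (row i of K equals u_i·v^T). A rank-one matrix u v^T satisfies K u = u (v·u) and kills the (3)-dimensional subspace v^⊥, so its characteristic polynomial is lambda^3 (lambda - v·u) with v·u = tr K = -2. Hence the eigenvalues of I - K are 1 (multiplicity 3) and 1 - (-2) = 3, so det(I - K) = 3. (Direct check: I - K =
[[-1, -2, 1, 0],
 [6, 7, -3, 0],
 [4, 4, -1, 0],
 [2, 2, -1, 1]]
has determinant 3.) The finite-dimensional Fredholm alternative says: either (I - K) is invertible, or ker(I - K) ≠ {0} and then range(I - K) = ker((I - K)^*)^⊥, with dim ker(I - K) = dim ker((I - K)^*). Since det(I - K) ≠ 0, 1 is not an eigenvalue of K and ker(I - K) = {0}, so we are in the first case: for every y there is a unique x = (I - K)^(-1) y. Explicitly, by the Sherman–Morrison formula, (I - u v^T)^(-1) = I + u v^T/(1 - v·u), i.e. (I - K)^(-1) = I + K/(3).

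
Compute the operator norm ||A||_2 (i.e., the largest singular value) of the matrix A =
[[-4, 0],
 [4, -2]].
||A||_2 = sqrt((36 + sqrt(1040))/2) ≈ 5.8416 (= sqrt(largest eigenvalue of A^T A))

||A||_2 = sigma_max(A) = sqrt(lambda_max(A^T A)). Form the symmetric matrix M = A^T A =
[[32, -8],
 [-8, 4]].
Its characteristic polynomial (trace, determinant of M give the coefficients) is
  p(λ) = det(λ I - M) = λ^2 - 36λ + 64.
For λ^2 - 36λ + 64 the discriminant is 1040. It is nonnegative but not a perfect square, so the roots are real and irrational: λ = (36 ± sqrt(1040))/2 ≈ 34.1245, 1.8755.
So the eigenvalues of A^T A are ≈ 1.8755, 34.1245 (all ≥ 0, as they must be for A^T A). The largest is λ_max = (36 + sqrt(1040))/2 ≈ 34.1245, hence ||A||_2 = sqrt(λ_max) = sqrt((36 + sqrt(1040))/2) ≈ 5.8416.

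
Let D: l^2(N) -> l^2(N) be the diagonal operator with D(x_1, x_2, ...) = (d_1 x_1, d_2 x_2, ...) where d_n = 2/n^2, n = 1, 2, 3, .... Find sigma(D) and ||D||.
sigma(D) = {2/n^2 : n ≥ 1} ∪ {0}; ||D|| = 2

A bounded diagonal operator on l^2 with diagonal entries d_n has spectrum equal to the closure of {d_n : n ≥ 1}: every d_n is an eigenvalue (with eigenvector e_n), so {d_n} ⊂ sigma(D); the spectrum is closed, so its closure is too; and for lambda not in the closure, (D - lambda I) has bounded inverse (the diagonal entries 1/(d_n - lambda) are bounded). For our sequence d_n = 2/n^2, n = 1, 2, 3, ...:
  - {d_n} = {2/n^2 : n ≥ 1}; the only limit point is 0
  - closure = {2/n^2 : n ≥ 1} ∪ {0}
For the norm: a diagonal operator has ||D|| = sup_n |d_n|. Here d_n = 2/n^2 is positive and decreasing, so sup_n |d_n| = d_1 = 2. So ||D|| = 2.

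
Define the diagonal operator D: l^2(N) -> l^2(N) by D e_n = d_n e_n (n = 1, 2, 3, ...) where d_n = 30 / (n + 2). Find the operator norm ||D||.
||D|| = 10 (attained at n = 1)

For D diagonal, ||D|| = sup_n |d_n| = sup_n 30/(n + 2). This is positive and strictly decreasing in n, so the supremum is attained at n = 1: d_1 = 30/(1 + 2) = 10. Hence ||D|| = 10.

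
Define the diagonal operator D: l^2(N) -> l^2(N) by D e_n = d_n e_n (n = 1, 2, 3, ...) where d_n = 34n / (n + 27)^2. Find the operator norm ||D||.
||D|| = 17/54 (attained at n = 27)

For D diagonal, ||D|| = sup_n |d_n|. Treat f(x) = 34x / (x + 27)^2 for real x > 0. By the quotient rule, f'(x) = 34(27 - x)/(x + 27)^3, which is positive for x < 27 and negative for x > 27. So f has a unique maximum at x = 27, and since 27 is a positive integer, the supremum over n ≥ 1 is attained at n = 27: d_27 = 34·27/(27 + 27)^2 = 34·27/2916 = 17/54. Hence ||D|| = 17/54.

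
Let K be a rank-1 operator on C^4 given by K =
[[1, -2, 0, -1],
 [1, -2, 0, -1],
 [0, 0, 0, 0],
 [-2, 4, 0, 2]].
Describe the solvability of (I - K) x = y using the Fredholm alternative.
(I - K) is singular (det(I - K) = 0, i.e. 1 ∈ sigma(K)). (I - K) x = y is solvable iff y ⊥ ker((I - K)^*) = span{(1, -2, 0, -1)}, i.e. iff y_1 - 2y_2 - y_4 = 0. When solvable, the solutions are x = y + c·(1, 1, 0, -2), c arbitrary (ker(I - K) = span{(1, 1, 0, -2)}, dimension 1).

K has rank 1, so it is an outer product K = u v^T: every row of K is a multiple of one row vector. Reading off the entries, u = (1, 1, 0, -2) and v = (1, -2, 0, -1) (row i of K equals u_i·v^T). A rank-one matrix u v^T satisfies K u = u (v·u) and kills the (3)-dimensional subspace v^⊥, so its characteristic polynomial is lambda^3 (lambda - v·u) with v·u = tr K = 1. Hence the eigenvalues of I - K are 1 (multiplicity 3) and 1 - (1) = 0, so det(I - K) = 0. (Direct check: I - K =
[[0, 2, 0, 1],
 [-1, 3, 0, 1],
 [0, 0, 1, 0],
 [2, -4, 0, -1]]
has determinant 0.) So 1 is an eigenvalue of K and (I - K) is not invertible. The finite-dimensional Fredholm alternative says: either (I - K) is invertible, or ker(I - K) ≠ {0} and then range(I - K) = ker((I - K)^*)^⊥, with dim ker(I - K) = dim ker((I - K)^*). We are in the second case, so we need both kernels. Kernel of I - K: (I - K) u = u - u (v·u) = u - u = 0, so ker(I - K) = span{u} = span{(1, 1, 0, -2)} (it is exactly 1-dimensional because rank(I - K) = 3). Kernel of the adjoint: K is real, so (I - K)^* = I - K^T = I - v u^T, and (I - v u^T) v = v - v (u·v) = 0; hence ker((I - K)^*) = span{v} = span{(1, -2, 0, -1)}. Therefore (I - K) x = y is solvable iff <y, v> = 0, i.e. iff y_1 - 2y_2 - y_4 = 0. When this holds, K y = u (v·y) = 0, so (I - K) y = y and x = y is a particular solution; the full solution set is the line x = y + c·u = y + c·(1, 1, 0, -2), c ∈ C.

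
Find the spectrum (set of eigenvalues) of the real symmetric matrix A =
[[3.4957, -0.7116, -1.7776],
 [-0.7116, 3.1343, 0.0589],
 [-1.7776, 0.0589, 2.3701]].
sigma(A) ≈ {1, 3, 5}

A is real symmetric, so its spectrum consists of real eigenvalues. Expanding the characteristic polynomial of the displayed matrix gives
  det(λ I - A) = p(λ) = λ^3 + (-9)λ^2 + (23)λ + (-15).
Solving p(λ) = 0 yields eigenvalues ≈ 1, 3, 5. (A is shown rounded to 4 decimals, so these recover the underlying integer eigenvalues to within that precision.)
Verification: the trace of A = 9 equals the sum of eigenvalues 9, and det(A) ≈ 15.0009 matches the eigenvalue product 15.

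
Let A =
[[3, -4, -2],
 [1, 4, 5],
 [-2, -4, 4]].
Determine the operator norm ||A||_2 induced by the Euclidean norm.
||A||_2 ≈ 7.7076 (= sqrt(largest eigenvalue of A^T A))

||A||_2 = sigma_max(A) = sqrt(lambda_max(A^T A)). Form the symmetric matrix M = A^T A =
[[14, 0, -9],
 [0, 48, 12],
 [-9, 12, 45]].
Its characteristic polynomial (trace, sum of principal 2x2 minors, determinant of M give the coefficients) is
  p(λ) = det(λ I - M) = λ^3 - 107λ^2 + 3237λ - 24336.
No integer candidate from the rational root theorem (±divisors of 24336) is a root, so the roots are irrational. The cubic discriminant is Δ = 774001917 > 0, so there are three distinct real roots. p(11) = -345 and p(12) = 828 have opposite signs, so a root lies in (11, 12); Newton's method refines it to λ ≈ 11.2816. p(36) = 180 and p(37) = -397 have opposite signs, so a root lies in (36, 37); Newton's method refines it to λ ≈ 36.3111. p(59) = -441 and p(60) = 684 have opposite signs, so a root lies in (59, 60); Newton's method refines it to λ ≈ 59.4073. Check (Vieta): the three roots sum to 107, matching tr M = 107.
So the eigenvalues of A^T A are ≈ 11.2816, 36.3111, 59.4073 (all ≥ 0, as they must be for A^T A). The largest is λ_max ≈ 59.4073, hence ||A||_2 = sqrt(λ_max) ≈ 7.7076.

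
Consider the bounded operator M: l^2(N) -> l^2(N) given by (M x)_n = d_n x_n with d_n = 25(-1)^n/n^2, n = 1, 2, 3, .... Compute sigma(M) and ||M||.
sigma(M) = {25(-1)^n/n^2 : n ≥ 1} ∪ {0}; ||M|| = 25

A bounded diagonal operator on l^2 with diagonal entries d_n has spectrum equal to the closure of {d_n : n ≥ 1}: every d_n is an eigenvalue (with eigenvector e_n), so {d_n} ⊂ sigma(M); the spectrum is closed, so its closure is too; and for lambda not in the closure, (M - lambda I) has bounded inverse (the diagonal entries 1/(d_n - lambda) are bounded). For our sequence d_n = 25(-1)^n/n^2, n = 1, 2, 3, ...:
  - {d_n} = {25(-1)^n/n^2 : n ≥ 1}; the only limit point is 0
  - closure = {25(-1)^n/n^2 : n ≥ 1} ∪ {0}
For the norm: a diagonal operator has ||M|| = sup_n |d_n|. Here |d_n| = 25/n^2 is decreasing, so sup_n |d_n| = |d_1| = 25. So ||M|| = 25.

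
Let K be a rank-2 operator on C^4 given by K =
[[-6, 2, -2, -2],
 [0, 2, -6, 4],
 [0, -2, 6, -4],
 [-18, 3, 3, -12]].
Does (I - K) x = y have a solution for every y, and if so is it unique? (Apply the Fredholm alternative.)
(I - K) is invertible (det(I - K) = -97 ≠ 0), so for every y in C^4 the equation (I - K) x = y has a unique solution.

K has rank 2 and factors as K = U V^T = u1 v1^T + u2 v2^T with u1 = (0, 2, -2, -3), v1 = (3, 0, -2, 3), u2 = (-2, -2, 2, -3), v2 = (3, -1, 1, 1) (multiplying out reproduces the displayed K). The nonzero eigenvalues of U V^T coincide with those of the 2 x 2 matrix G = V^T U = [[v1·u1, v1·u2], [v2·u1, v2·u2]] = [[-5, -19], [-7, -5]], and by the Sylvester determinant identity det(I_4 - U V^T) = det(I_2 - V^T U) = det([[6, 19], [7, 6]]) = (6)(6) - (19)(7) = -97. (Direct check: I - K =
[[7, -2, 2, 2],
 [0, -1, 6, -4],
 [0, 2, -5, 4],
 [18, -3, -3, 13]]
has determinant -97.) The finite-dimensional Fredholm alternative says: either (I - K) is invertible, or ker(I - K) ≠ {0} and then range(I - K) = ker((I - K)^*)^⊥, with dim ker(I - K) = dim ker((I - K)^*). Since det(I - K) ≠ 0, 1 is not an eigenvalue of K and ker(I - K) = {0}, so we are in the first case: for every y there is a unique x = (I - K)^(-1) y. (Explicitly, by the Woodbury identity, (I - U V^T)^(-1) = I + U (I_2 - G)^(-1) V^T.)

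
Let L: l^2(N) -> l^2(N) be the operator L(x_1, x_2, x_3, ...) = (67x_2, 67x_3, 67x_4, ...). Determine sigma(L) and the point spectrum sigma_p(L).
sigma(L) = closed disk {z in C : |z| ≤ 67}; sigma_p(L) = open disk {z in C : |z| < 67}

Note L = 67·V where V is the unit left shift (V x)_k = x_{k+1}; so sigma(L) = 67·sigma(V) and ||L|| = 67||V||. ||L x||^2 = 4489sum_{k≥2} |x_k|^2 ≤ 4489||x||^2, with equality on {x : x_1 = 0}, so ||L|| = 67. For any lambda with |lambda| < 67, set r = lambda/67 (|r| < 1); the vector x = (1, r, r^2, ...) is in l^2 and satisfies L x = 67(r, r^2, ...) = lambda x, so lambda is an eigenvalue. On the boundary |lambda| = 67 the geometric series diverges, so no l^2 eigenvector exists, but these lambda lie in the approximate point spectrum. Hence sigma(L) is the closed disk of radius 67 and sigma_p(L) is the open disk.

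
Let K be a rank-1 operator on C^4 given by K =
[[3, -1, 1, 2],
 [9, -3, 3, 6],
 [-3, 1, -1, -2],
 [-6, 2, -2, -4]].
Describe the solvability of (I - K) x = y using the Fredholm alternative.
(I - K) is invertible (det(I - K) = 6 ≠ 0), so for every y in C^4 the equation (I - K) x = y has a unique solution.

K has rank 1, so it is an outer product K = u v^T: every row of K is a multiple of one row vector. Reading off the entries, u = (1, 3, -1, -2) and v = (3, -1, 1, 2) (row i of K equals u_i·v^T). A rank-one matrix u v^T satisfies K u = u (v·u) and kills the (3)-dimensional subspace v^⊥, so its characteristic polynomial is lambda^3 (lambda - v·u) with v·u = tr K = -5. Hence the eigenvalues of I - K are 1 (multiplicity 3) and 1 - (-5) = 6, so det(I - K) = 6. (Direct check: I - K =
[[-2, 1, -1, -2],
 [-9, 4, -3, -6],
 [3, -1, 2, 2],
 [6, -2, 2, 5]]
has determinant 6.) The finite-dimensional Fredholm alternative says: either (I - K) is invertible, or ker(I - K) ≠ {0} and then range(I - K) = ker((I - K)^*)^⊥, with dim ker(I - K) = dim ker((I - K)^*). Since det(I - K) ≠ 0, 1 is not an eigenvalue of K and ker(I - K) = {0}, so we are in the first case: for every y there is a unique x = (I - K)^(-1) y. Explicitly, by the Sherman–Morrison formula, (I - u v^T)^(-1) = I + u v^T/(1 - v·u), i.e. (I - K)^(-1) = I + K/(6).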